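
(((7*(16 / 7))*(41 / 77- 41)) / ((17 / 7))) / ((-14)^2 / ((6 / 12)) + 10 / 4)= -99712 / 147543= -0.68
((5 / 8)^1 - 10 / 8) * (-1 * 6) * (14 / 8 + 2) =225 / 16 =14.06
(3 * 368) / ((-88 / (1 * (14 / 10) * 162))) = -156492 / 55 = -2845.31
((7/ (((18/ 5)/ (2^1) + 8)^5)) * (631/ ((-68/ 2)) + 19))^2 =2197265625/ 1882446119184479044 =0.00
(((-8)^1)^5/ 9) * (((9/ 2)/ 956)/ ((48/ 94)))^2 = -17672/ 57121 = -0.31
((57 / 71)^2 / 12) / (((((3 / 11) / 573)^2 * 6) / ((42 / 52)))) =33464057781 / 1048528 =31915.27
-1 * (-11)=11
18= 18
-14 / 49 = -2 / 7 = -0.29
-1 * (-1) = 1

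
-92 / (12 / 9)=-69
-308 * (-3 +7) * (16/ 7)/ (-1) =2816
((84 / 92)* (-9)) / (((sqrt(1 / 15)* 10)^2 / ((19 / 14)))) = -1539 / 920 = -1.67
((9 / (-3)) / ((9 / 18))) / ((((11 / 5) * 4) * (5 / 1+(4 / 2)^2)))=-5 / 66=-0.08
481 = 481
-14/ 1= -14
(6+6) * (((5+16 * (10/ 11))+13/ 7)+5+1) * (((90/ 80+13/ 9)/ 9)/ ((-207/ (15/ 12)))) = -975875/ 1721412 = -0.57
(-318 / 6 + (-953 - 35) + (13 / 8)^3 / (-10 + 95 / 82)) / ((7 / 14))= -193299677 / 92800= -2082.97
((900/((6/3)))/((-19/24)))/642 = -0.89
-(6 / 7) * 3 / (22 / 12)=-108 / 77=-1.40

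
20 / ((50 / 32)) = 64 / 5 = 12.80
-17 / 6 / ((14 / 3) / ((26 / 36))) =-221 / 504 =-0.44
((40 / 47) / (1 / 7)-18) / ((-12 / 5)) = 1415 / 282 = 5.02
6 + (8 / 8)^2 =7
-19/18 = -1.06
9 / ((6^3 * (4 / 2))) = 1 / 48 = 0.02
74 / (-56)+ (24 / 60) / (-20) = -939 / 700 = -1.34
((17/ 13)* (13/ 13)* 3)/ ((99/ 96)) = 544/ 143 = 3.80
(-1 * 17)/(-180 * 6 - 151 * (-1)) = 17/929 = 0.02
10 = 10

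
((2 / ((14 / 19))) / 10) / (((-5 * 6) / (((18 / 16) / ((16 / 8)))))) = -57 / 11200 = -0.01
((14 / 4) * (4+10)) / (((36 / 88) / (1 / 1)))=1078 / 9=119.78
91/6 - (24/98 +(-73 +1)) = 86.92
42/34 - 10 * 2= -319/17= -18.76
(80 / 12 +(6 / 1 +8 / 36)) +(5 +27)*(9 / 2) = 1412 / 9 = 156.89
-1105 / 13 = -85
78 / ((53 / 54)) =4212 / 53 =79.47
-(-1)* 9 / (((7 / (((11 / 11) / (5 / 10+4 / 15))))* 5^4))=54 / 20125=0.00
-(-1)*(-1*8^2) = -64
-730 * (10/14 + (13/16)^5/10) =-4017033123/7340032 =-547.28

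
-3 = -3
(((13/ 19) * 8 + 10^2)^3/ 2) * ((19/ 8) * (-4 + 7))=1509018012/ 361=4180105.30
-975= -975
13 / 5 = 2.60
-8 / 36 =-0.22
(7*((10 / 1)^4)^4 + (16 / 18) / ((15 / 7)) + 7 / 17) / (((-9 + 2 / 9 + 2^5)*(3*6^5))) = 160650000000000001897 / 1243265760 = 129216137988.07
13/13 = 1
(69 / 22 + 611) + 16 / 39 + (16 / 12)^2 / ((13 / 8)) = 1584659 / 2574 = 615.64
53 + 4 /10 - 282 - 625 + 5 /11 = -46923 /55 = -853.15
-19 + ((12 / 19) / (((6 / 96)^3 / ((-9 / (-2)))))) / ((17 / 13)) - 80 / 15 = 8877.81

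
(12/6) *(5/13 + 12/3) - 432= -5502/13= -423.23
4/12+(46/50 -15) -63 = -76.75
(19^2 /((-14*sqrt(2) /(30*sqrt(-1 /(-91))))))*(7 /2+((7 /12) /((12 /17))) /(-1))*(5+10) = -496375*sqrt(182) /2912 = -2299.61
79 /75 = 1.05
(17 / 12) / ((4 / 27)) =153 / 16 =9.56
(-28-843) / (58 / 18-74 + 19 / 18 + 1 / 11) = 172458 / 13787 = 12.51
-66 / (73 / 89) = -5874 / 73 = -80.47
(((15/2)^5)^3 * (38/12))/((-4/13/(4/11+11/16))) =-6669853773651123046875/46137344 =-144565187229917.77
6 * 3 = 18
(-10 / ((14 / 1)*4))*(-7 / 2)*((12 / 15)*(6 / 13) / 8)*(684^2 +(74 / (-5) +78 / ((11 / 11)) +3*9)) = 7019193 / 520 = 13498.45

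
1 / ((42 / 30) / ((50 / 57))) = 250 / 399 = 0.63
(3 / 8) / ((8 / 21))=63 / 64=0.98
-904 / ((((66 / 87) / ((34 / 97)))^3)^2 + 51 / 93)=-50294634103923611447 / 5748695158869167784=-8.75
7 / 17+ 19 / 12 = 407 / 204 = 2.00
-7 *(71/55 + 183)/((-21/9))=30408/55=552.87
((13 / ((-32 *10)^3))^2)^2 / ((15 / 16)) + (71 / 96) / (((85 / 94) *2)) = 7514255978267672576000000485537 / 18374686479671623680000000000000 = 0.41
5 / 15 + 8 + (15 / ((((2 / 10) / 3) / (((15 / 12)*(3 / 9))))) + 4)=1273 / 12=106.08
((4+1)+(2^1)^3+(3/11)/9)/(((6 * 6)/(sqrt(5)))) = 215 * sqrt(5)/594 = 0.81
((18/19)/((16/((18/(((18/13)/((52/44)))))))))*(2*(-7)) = -10647/836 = -12.74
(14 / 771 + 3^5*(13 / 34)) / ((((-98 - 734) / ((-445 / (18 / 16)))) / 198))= 11924538175 / 1363128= 8747.92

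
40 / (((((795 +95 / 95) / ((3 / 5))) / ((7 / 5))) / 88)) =3696 / 995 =3.71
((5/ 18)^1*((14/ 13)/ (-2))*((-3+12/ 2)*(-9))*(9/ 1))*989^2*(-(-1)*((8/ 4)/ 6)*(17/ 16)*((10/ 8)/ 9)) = 2909909975/ 1664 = 1748743.98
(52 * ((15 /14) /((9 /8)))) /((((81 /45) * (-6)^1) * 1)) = -2600 /567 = -4.59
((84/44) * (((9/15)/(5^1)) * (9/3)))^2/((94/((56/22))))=0.01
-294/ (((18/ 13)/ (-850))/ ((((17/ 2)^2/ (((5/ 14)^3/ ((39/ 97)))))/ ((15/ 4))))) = 30690972.76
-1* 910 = -910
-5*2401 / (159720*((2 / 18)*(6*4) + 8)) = -2401 / 340736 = -0.01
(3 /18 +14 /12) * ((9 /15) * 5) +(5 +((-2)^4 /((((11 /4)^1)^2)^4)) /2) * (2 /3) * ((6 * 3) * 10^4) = 128679100595524 /214358881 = 600297.50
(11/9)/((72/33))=121/216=0.56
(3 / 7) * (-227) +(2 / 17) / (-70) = -57886 / 595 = -97.29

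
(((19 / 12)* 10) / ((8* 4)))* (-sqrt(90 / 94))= -95* sqrt(235) / 3008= -0.48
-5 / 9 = -0.56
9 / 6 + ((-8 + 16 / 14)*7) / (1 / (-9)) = 867 / 2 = 433.50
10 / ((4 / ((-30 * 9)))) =-675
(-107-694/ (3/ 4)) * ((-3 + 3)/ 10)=0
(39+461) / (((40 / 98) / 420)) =514500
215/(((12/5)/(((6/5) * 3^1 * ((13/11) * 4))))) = 1524.55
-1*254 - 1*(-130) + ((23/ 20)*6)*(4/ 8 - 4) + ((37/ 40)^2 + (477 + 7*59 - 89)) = 1045929/ 1600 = 653.71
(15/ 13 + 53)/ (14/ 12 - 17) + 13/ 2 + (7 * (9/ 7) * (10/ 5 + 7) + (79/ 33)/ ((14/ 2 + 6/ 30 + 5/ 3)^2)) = 2127590407/ 25295270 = 84.11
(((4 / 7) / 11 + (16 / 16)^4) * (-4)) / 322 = -162 / 12397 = -0.01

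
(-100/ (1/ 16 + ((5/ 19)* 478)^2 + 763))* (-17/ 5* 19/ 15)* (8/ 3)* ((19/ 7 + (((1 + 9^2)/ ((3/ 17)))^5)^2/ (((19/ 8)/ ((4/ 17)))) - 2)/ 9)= 1147236402152576490711725810109077913088/ 3207494132741367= 357673733660757009861569.80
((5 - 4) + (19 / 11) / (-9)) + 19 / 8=2521 / 792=3.18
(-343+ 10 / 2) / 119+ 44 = 4898 / 119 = 41.16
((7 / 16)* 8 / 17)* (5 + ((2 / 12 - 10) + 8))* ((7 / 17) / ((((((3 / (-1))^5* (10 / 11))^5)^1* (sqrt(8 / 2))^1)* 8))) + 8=37611480288618397261519 / 4701435036077318400000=8.00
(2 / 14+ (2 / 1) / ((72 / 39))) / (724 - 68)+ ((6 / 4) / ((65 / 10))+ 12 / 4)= 2315707 / 716352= 3.23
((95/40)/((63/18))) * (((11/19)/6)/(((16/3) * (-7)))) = -11/6272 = -0.00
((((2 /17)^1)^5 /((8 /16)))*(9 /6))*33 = 3168 /1419857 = 0.00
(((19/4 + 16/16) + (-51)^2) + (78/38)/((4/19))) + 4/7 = 36639/14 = 2617.07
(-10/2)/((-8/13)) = 8.12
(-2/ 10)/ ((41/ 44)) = -44/ 205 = -0.21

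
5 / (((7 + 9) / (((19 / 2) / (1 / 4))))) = 95 / 8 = 11.88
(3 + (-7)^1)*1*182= -728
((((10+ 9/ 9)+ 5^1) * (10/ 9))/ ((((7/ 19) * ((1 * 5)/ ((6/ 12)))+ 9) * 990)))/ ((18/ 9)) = 152/ 214731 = 0.00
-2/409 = -0.00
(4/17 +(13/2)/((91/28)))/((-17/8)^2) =2432/4913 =0.50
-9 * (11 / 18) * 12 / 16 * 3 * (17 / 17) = -99 / 8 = -12.38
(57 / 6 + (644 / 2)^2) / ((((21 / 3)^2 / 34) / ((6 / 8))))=10576737 / 196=53962.94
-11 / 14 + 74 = 1025 / 14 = 73.21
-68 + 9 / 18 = -135 / 2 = -67.50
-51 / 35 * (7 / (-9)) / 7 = 17 / 105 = 0.16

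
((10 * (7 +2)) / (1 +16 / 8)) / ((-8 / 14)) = -105 / 2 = -52.50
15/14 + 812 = 11383/14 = 813.07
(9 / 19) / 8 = 9 / 152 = 0.06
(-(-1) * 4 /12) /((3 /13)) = 13 /9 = 1.44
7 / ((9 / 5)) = 35 / 9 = 3.89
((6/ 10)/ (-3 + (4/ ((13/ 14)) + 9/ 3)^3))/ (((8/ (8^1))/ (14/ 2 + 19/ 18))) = 63713/ 5104704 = 0.01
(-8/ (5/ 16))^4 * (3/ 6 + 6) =1744830464/ 625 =2791728.74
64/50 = 32/25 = 1.28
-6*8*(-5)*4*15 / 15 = 960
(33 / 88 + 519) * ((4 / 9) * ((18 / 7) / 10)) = 831 / 14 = 59.36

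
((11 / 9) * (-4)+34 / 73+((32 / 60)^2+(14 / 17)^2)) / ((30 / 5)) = -0.58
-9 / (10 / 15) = -13.50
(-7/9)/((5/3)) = -0.47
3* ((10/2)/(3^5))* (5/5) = 5/81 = 0.06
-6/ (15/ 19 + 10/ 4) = -228/ 125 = -1.82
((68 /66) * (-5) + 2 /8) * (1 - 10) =44.11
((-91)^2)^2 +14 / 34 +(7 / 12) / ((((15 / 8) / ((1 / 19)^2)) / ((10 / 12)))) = 11362802531087 / 165699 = 68574961.41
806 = 806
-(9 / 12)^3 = -27 / 64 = -0.42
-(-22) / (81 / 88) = 1936 / 81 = 23.90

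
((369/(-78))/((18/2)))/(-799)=41/62322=0.00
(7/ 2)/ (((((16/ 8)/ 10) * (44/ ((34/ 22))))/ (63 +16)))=47005/ 968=48.56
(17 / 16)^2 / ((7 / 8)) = 289 / 224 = 1.29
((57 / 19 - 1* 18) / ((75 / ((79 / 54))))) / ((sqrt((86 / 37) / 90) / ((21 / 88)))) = -553* sqrt(7955) / 113520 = -0.43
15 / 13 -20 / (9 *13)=115 / 117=0.98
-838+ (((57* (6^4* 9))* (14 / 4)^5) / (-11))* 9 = -6285449875 / 22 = -285702267.05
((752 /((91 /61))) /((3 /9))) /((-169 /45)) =-6192720 /15379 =-402.67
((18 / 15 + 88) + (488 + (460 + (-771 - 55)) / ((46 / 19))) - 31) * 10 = 90856 / 23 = 3950.26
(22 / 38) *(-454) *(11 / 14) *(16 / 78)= -219736 / 5187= -42.36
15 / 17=0.88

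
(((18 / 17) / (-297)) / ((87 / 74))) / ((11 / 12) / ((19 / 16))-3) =2812 / 2066163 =0.00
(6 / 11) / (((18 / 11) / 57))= 19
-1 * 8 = -8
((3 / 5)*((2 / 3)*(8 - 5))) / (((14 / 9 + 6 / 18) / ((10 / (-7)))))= -108 / 119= -0.91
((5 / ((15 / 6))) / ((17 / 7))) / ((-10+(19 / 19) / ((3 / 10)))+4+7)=0.19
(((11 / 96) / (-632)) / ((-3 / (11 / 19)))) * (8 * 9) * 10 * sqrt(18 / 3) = 605 * sqrt(6) / 24016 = 0.06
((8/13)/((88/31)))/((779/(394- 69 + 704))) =31899/111397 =0.29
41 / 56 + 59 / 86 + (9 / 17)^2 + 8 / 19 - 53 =-672758411 / 13222328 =-50.88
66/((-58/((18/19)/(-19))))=594/10469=0.06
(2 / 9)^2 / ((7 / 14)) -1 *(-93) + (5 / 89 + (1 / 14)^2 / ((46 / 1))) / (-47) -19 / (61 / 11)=16709762326787 / 186344518248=89.67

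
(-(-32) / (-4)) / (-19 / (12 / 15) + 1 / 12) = 24 / 71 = 0.34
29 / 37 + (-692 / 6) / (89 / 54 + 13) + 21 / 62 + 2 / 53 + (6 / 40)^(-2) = 37.73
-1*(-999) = 999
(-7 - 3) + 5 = -5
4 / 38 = 2 / 19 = 0.11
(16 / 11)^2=256 / 121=2.12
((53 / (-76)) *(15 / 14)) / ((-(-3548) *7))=-795 / 26425504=-0.00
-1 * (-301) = 301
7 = 7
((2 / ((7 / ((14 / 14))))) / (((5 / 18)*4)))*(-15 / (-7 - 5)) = 9 / 28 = 0.32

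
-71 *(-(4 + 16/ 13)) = 371.38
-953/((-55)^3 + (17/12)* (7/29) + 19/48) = 1326576/231592973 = 0.01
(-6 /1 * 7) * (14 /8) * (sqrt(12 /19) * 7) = -1029 * sqrt(57) /19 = -408.88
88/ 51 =1.73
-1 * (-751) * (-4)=-3004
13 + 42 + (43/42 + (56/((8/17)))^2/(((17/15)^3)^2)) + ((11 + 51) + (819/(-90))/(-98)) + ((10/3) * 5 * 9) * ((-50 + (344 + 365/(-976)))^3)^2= 52049239141758812691299018110150298430269/541446879251644777758720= 96129908835559514.13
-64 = -64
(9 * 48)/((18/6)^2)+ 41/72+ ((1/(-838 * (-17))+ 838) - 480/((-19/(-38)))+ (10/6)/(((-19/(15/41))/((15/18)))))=-29347251935/399514824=-73.46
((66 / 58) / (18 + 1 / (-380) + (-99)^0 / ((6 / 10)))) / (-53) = -37620 / 34454929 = -0.00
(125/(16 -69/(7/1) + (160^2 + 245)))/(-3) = -875/542874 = -0.00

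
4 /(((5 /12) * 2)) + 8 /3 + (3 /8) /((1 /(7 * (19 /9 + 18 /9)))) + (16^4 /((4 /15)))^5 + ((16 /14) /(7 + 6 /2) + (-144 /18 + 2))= 753069880065118735171584010393 /840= 896511761982284208537600000.00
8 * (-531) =-4248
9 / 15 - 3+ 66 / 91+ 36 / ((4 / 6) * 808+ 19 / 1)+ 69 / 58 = -378897 / 901030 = -0.42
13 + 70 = 83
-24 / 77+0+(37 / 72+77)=428009 / 5544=77.20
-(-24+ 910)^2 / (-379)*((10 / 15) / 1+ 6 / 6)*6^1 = 7849960 / 379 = 20712.30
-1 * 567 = -567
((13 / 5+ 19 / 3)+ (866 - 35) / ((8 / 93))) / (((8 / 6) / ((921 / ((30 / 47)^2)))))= 786884057671 / 48000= 16393417.87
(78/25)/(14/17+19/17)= 442/275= 1.61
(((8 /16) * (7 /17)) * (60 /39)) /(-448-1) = -0.00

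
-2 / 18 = -1 / 9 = -0.11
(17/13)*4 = 68/13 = 5.23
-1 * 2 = -2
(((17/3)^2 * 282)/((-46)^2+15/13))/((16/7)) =72709/38856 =1.87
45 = 45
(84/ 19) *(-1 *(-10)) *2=1680/ 19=88.42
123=123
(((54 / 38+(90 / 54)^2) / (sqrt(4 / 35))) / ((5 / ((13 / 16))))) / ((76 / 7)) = 32669 * sqrt(35) / 1039680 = 0.19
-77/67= -1.15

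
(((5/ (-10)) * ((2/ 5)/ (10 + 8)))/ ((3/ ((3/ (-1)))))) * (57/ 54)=19/ 1620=0.01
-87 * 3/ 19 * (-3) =783/ 19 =41.21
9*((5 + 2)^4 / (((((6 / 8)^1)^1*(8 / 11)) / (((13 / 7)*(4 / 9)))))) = 98098 / 3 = 32699.33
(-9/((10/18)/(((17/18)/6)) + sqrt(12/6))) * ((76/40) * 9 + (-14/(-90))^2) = -1179001/22665 + 20043017 * sqrt(2)/1359900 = -31.18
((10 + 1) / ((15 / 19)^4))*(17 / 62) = 24370027 / 3138750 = 7.76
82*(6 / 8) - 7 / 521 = 61.49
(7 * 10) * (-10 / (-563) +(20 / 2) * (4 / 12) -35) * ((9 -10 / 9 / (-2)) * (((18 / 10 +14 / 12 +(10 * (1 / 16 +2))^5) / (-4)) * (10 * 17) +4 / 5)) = 2508909975845100339365 / 747159552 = 3357930671071.85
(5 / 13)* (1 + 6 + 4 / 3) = 125 / 39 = 3.21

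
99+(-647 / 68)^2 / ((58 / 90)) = 32112909 / 134096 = 239.48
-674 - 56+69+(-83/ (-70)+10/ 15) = -138421/ 210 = -659.15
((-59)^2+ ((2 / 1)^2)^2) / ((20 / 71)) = 248287 / 20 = 12414.35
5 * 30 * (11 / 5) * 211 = 69630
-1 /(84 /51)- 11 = -325 /28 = -11.61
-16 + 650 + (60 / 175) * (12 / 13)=634.32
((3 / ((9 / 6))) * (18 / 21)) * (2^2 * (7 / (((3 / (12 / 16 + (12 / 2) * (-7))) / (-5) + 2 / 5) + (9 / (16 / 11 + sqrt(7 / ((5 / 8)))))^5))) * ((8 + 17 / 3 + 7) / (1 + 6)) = 622091394514677159838515200 / 208868726734079573968034907 + 25269101393208881472000000 * sqrt(70) / 69622908911359857989344969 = 6.01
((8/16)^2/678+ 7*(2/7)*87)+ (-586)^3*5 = -2728679087471/2712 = -1006150106.00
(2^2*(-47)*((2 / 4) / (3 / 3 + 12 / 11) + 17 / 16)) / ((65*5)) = -22513 / 29900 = -0.75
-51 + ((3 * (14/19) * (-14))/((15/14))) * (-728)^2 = -1454280941/95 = -15308220.43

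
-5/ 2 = -2.50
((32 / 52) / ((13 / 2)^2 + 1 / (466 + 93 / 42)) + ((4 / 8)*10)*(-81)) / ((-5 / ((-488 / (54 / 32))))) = -3036076126336 / 129618567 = -23423.16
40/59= 0.68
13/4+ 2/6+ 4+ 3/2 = 109/12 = 9.08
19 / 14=1.36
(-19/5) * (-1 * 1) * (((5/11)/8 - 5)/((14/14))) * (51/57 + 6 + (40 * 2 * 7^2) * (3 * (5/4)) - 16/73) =-1774639833/6424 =-276251.53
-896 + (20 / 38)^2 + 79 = -294837 / 361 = -816.72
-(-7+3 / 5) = 32 / 5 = 6.40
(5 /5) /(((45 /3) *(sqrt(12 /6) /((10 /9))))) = sqrt(2) /27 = 0.05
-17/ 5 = -3.40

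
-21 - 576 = -597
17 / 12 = 1.42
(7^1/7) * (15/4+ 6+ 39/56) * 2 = 585/28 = 20.89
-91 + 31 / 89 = -8068 / 89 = -90.65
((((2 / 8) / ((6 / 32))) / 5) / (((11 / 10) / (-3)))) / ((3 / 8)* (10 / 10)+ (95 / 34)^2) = -18496 / 208087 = -0.09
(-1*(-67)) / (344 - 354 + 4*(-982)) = -67 / 3938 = -0.02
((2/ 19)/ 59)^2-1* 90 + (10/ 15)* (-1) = -341806340/ 3769923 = -90.67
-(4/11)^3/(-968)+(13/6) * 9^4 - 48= 4563380101/322102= 14167.50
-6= -6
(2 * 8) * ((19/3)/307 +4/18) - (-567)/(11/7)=11084443/30393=364.70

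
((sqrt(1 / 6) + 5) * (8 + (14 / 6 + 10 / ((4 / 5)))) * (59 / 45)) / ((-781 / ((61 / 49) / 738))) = -493063 / 1525096188 - 493063 * sqrt(6) / 45752885640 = -0.00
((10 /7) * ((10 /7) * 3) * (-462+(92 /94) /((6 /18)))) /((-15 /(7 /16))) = 26970 /329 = 81.98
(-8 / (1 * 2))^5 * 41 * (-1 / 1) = 41984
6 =6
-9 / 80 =-0.11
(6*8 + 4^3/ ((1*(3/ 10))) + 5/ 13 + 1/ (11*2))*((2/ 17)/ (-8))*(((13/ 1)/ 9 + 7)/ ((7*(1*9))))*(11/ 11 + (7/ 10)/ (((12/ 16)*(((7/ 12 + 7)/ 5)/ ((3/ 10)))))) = -4267267/ 6981390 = -0.61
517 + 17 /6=3119 /6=519.83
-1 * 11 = -11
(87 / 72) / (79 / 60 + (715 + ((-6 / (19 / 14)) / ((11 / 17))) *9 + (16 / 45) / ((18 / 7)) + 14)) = 818235 / 452994386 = 0.00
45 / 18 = 5 / 2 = 2.50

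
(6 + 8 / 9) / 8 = 31 / 36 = 0.86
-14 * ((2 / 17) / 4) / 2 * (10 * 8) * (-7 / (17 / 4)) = 7840 / 289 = 27.13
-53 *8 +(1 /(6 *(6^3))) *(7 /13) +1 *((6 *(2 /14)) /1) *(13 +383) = -9973967 /117936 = -84.57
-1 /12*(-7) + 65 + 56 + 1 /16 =5839 /48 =121.65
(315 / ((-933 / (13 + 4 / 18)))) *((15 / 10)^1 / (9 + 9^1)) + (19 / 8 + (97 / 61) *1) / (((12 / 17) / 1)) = 5.25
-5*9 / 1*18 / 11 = -810 / 11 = -73.64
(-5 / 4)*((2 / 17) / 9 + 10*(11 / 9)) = -260 / 17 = -15.29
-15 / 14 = -1.07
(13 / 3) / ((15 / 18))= 26 / 5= 5.20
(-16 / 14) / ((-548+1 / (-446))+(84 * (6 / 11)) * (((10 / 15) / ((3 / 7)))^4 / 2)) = 28611792 / 10361237341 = 0.00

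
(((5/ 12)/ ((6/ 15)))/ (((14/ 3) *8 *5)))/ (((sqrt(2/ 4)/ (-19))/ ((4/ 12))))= -0.05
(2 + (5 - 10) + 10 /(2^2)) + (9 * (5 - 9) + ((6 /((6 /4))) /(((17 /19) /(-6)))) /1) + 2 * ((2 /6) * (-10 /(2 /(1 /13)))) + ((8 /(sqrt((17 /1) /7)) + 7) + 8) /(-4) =-178559 /2652 - 2 * sqrt(119) /17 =-68.61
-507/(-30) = 169/10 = 16.90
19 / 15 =1.27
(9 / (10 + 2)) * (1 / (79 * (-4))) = -3 / 1264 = -0.00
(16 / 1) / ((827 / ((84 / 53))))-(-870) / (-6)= -6354151 / 43831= -144.97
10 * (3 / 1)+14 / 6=97 / 3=32.33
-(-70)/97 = 70/97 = 0.72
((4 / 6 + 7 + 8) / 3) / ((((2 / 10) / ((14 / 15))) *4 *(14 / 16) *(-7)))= -0.99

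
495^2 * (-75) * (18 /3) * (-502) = 55351147500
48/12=4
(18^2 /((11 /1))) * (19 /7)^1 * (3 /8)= 4617 /154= 29.98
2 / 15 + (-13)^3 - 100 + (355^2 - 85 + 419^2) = 4488062 / 15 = 299204.13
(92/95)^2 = 8464/9025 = 0.94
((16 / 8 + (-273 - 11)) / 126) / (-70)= 47 / 1470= 0.03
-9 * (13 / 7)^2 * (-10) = 310.41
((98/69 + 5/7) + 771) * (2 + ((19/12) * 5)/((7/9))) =31834396/3381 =9415.67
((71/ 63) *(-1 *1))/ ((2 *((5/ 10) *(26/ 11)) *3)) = -781/ 4914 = -0.16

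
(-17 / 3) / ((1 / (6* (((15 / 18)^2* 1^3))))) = -425 / 18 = -23.61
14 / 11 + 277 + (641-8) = 10024 / 11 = 911.27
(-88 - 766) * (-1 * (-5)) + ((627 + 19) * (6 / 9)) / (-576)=-1844963 / 432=-4270.75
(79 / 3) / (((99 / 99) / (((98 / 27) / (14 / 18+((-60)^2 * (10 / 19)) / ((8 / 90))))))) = 147098 / 32806197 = 0.00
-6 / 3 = -2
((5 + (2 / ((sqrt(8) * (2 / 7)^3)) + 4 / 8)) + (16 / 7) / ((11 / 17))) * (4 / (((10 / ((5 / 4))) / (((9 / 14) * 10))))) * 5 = 312975 / 2156 + 11025 * sqrt(2) / 32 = 632.41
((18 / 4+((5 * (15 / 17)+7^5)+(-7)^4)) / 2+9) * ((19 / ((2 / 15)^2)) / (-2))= -2795794425 / 544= -5139327.99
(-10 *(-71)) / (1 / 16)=11360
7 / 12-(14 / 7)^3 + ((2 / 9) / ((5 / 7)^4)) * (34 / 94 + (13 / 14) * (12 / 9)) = -19196599 / 3172500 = -6.05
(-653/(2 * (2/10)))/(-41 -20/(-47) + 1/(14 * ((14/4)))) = 7519295/186792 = 40.25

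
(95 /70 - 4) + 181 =2497 /14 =178.36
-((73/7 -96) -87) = 1208/7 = 172.57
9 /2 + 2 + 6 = 12.50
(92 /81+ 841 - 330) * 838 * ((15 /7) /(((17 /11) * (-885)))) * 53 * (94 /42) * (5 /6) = -2381335555885 /35828163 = -66465.47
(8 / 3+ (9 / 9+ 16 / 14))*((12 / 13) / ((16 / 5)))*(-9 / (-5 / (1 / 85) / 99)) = 89991 / 30940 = 2.91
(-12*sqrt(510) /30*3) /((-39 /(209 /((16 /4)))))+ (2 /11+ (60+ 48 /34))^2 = 209*sqrt(510) /130+ 132664324 /34969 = 3830.08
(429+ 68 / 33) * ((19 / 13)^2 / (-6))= -5135225 / 33462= -153.46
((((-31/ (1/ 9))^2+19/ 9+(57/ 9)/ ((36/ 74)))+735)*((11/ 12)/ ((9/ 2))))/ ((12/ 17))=793613227/ 34992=22679.85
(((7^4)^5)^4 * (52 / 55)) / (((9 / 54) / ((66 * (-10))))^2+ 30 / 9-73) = -85857094447857999117864032391449624253355465020977913788735487976447192320 / 156069257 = -550121760673583517590937400000000000000000000000000000000000000000.00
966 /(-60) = -161 /10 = -16.10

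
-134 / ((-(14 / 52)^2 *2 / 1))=45292 / 49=924.33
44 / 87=0.51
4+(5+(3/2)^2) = 45/4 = 11.25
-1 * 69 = -69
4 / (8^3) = 1 / 128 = 0.01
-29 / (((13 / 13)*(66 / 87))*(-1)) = 841 / 22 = 38.23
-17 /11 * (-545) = 9265 /11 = 842.27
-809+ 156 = -653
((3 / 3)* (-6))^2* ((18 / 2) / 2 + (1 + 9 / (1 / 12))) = 4086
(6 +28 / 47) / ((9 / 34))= 24.92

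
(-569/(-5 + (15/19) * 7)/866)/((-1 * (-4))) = -10811/34640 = -0.31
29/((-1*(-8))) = 29/8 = 3.62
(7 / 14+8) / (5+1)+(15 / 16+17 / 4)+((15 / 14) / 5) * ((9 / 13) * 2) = 30143 / 4368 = 6.90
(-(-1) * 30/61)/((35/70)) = 60/61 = 0.98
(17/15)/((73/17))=289/1095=0.26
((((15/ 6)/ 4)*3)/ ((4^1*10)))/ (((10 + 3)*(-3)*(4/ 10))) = -0.00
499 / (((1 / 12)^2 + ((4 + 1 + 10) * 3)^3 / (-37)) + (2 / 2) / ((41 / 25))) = -109005552 / 537867283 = -0.20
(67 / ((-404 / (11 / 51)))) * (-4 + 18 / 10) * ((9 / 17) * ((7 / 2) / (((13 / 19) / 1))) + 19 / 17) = 0.30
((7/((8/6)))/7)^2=9/16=0.56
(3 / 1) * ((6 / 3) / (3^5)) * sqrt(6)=2 * sqrt(6) / 81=0.06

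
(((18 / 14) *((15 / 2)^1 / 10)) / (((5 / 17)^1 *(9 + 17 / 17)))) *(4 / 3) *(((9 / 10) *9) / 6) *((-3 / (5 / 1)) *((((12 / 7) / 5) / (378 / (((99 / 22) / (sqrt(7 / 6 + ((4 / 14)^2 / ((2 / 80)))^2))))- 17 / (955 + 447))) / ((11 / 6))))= -438475146696 *sqrt(1022442) / 1934351728374209375- 2658372858 / 276335961196315625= -0.00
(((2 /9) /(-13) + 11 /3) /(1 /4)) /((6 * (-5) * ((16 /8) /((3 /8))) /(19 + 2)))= -2989 /1560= -1.92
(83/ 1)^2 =6889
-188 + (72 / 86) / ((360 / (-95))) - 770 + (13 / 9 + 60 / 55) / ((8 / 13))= -32492863 / 34056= -954.10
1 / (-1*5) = -1 / 5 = -0.20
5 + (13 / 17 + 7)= 217 / 17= 12.76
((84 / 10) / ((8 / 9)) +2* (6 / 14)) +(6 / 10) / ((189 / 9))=1447 / 140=10.34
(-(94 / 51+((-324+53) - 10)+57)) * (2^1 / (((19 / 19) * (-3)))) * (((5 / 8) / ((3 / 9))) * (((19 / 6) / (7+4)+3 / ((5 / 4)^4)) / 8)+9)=-169595989 / 122400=-1385.59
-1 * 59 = -59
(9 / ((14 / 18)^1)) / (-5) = -81 / 35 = -2.31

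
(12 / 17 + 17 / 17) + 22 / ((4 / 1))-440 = -432.79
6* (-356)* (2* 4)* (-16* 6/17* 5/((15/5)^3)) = 911360/51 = 17869.80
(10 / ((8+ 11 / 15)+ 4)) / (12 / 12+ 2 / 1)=50 / 191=0.26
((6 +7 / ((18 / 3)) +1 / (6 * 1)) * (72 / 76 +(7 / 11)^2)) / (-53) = -6218 / 33231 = -0.19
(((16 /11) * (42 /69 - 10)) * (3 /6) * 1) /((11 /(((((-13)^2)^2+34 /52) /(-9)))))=71289888 /36179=1970.48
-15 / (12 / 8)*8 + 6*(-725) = -4430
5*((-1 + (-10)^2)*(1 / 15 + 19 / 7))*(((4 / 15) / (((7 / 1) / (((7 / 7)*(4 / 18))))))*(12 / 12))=25696 / 2205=11.65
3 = 3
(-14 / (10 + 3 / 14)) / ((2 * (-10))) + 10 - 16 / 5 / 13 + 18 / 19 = 146307 / 13585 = 10.77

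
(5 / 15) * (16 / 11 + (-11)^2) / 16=449 / 176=2.55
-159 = -159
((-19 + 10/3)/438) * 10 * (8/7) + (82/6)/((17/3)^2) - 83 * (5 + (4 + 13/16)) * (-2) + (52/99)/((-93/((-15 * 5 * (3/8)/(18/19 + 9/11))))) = 66044137715761/40543201944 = 1628.98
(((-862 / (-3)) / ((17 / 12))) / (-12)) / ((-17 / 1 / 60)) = 17240 / 289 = 59.65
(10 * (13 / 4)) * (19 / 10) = 247 / 4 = 61.75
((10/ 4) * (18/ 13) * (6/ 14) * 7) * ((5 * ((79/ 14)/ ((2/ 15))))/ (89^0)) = 799875/ 364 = 2197.46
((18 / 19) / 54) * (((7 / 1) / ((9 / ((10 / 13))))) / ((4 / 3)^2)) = 35 / 5928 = 0.01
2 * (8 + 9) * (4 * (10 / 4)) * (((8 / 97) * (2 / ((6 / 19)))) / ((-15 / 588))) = -2025856 / 291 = -6961.70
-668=-668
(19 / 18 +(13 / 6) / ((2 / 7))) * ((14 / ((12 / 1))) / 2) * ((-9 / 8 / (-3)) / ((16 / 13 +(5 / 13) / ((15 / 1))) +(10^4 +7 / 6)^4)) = 254709 / 1348469102082161699048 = 0.00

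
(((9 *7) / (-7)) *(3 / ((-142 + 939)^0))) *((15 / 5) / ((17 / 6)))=-486 / 17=-28.59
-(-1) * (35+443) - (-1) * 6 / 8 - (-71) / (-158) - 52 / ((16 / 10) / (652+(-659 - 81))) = 1054903 / 316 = 3338.30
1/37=0.03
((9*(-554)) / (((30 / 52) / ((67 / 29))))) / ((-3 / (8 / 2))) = 3860272 / 145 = 26622.57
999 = 999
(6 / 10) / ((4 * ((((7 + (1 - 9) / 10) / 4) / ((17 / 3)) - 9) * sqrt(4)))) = -17 / 1978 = -0.01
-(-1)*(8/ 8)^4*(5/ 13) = 5/ 13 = 0.38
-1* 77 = -77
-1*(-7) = 7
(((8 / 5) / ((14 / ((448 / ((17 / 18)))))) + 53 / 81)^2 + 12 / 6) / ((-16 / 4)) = -142792135459 / 189612900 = -753.07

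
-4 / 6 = -2 / 3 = -0.67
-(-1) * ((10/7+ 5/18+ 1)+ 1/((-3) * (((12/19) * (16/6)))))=5057/2016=2.51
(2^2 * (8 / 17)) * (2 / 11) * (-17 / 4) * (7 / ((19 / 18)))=-2016 / 209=-9.65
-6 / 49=-0.12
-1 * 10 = -10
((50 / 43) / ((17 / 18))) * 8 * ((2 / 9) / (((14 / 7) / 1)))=800 / 731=1.09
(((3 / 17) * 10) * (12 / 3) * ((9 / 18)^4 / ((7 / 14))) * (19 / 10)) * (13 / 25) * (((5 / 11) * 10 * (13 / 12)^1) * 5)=16055 / 748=21.46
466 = 466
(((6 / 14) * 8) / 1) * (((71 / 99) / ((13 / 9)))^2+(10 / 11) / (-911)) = 109770264 / 130403273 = 0.84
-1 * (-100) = 100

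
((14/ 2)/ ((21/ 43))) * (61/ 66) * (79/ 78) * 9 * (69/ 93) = 4765991/ 53196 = 89.59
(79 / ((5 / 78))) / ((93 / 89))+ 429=249301 / 155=1608.39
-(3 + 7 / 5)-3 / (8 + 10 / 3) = -793 / 170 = -4.66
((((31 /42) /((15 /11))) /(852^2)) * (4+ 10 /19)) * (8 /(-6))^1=-14663 /3258401580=-0.00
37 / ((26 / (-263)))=-9731 / 26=-374.27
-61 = -61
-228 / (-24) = 19 / 2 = 9.50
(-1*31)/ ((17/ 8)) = -14.59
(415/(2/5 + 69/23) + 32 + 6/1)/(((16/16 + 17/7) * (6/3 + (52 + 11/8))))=6349/7531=0.84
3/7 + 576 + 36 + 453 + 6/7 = 7464/7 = 1066.29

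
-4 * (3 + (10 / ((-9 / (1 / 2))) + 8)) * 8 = -3008 / 9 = -334.22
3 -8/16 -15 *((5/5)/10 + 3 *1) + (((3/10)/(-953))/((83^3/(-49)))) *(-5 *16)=-23976173660/544913011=-44.00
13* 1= 13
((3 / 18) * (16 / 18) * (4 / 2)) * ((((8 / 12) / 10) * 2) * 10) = 0.40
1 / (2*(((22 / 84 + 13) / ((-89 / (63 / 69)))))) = -2047 / 557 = -3.68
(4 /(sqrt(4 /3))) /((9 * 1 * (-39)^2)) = 0.00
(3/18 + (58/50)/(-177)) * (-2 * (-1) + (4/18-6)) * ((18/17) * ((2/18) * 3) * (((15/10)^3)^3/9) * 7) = -2410317/377600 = -6.38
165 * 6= 990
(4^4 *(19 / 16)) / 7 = 304 / 7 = 43.43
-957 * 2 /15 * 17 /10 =-5423 /25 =-216.92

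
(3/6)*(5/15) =1/6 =0.17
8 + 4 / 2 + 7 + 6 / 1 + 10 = 33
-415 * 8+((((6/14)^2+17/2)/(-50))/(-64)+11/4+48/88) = -11441294639/3449600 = -3316.70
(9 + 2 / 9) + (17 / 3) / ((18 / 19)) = 15.20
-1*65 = -65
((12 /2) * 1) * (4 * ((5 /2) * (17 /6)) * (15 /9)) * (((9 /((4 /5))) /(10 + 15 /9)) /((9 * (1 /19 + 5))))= 8075 /1344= 6.01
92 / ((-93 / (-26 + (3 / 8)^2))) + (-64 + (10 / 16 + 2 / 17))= -953053 / 25296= -37.68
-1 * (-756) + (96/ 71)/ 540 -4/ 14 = 16901606/ 22365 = 755.72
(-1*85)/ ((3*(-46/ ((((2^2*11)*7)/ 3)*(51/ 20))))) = 22253/ 138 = 161.25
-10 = -10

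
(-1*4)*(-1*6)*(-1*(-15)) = 360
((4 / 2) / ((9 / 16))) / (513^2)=32 / 2368521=0.00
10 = 10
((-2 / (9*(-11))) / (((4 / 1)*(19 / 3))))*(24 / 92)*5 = 5 / 4807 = 0.00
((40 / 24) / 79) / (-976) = -5 / 231312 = -0.00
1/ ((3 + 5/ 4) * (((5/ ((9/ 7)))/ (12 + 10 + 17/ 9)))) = 172/ 119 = 1.45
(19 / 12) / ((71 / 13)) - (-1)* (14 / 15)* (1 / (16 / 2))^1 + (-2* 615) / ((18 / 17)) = -1236742 / 1065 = -1161.26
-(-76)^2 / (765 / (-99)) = 63536 / 85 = 747.48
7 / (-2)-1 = -4.50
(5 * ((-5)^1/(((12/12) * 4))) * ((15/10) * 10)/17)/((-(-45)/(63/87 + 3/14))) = -3175/27608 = -0.12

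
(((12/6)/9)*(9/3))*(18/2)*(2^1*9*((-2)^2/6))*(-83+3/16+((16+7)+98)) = 5499/2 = 2749.50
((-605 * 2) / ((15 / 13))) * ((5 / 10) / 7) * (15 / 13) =-605 / 7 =-86.43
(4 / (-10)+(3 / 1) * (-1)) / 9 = -17 / 45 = -0.38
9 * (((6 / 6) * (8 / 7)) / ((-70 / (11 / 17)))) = -396 / 4165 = -0.10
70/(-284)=-35/142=-0.25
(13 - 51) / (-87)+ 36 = 3170 / 87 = 36.44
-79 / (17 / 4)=-316 / 17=-18.59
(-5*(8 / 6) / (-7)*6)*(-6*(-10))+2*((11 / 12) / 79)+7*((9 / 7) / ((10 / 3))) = 2866589 / 8295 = 345.58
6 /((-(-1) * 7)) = 6 /7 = 0.86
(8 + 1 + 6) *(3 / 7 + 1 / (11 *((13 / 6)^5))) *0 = 0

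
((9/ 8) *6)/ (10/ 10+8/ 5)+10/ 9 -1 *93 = -41789/ 468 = -89.29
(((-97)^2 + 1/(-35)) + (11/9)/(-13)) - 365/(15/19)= 36636098/4095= 8946.54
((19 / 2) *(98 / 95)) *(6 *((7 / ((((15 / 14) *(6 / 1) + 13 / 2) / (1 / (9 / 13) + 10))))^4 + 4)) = 204026242015783432 / 2347270185627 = 86920.65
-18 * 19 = -342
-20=-20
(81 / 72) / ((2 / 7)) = 63 / 16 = 3.94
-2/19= -0.11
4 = 4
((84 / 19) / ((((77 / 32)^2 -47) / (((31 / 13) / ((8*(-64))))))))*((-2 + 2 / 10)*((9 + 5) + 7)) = -0.02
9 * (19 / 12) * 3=171 / 4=42.75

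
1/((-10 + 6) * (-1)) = 1/4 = 0.25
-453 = -453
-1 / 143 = -0.01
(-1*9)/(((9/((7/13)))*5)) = -7/65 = -0.11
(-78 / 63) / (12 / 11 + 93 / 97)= -27742 / 45927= -0.60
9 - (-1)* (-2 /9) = 79 /9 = 8.78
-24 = -24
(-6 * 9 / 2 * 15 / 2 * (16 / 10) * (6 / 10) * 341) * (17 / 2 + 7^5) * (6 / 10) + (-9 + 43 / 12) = -200647121441 / 300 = -668823738.14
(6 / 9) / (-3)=-2 / 9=-0.22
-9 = -9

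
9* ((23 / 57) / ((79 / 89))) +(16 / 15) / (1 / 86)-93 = 63596 / 22515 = 2.82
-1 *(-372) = 372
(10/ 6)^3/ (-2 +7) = 25/ 27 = 0.93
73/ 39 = 1.87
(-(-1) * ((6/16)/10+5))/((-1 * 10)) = -403/800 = -0.50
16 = 16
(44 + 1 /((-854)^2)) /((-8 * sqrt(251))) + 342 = 342 - 32089905 * sqrt(251) /1464466528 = 341.65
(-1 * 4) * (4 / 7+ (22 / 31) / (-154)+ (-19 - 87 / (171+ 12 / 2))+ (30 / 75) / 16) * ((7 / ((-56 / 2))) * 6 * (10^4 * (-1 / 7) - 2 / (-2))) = 290164252743 / 1792420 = 161884.07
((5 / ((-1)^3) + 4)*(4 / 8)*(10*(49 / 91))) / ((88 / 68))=-595 / 286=-2.08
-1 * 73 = -73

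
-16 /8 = -2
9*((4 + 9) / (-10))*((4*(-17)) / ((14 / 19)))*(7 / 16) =37791 / 80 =472.39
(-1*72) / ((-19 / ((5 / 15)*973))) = 23352 / 19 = 1229.05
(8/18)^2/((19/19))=16/81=0.20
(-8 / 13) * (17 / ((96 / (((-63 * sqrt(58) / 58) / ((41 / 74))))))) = 13209 * sqrt(58) / 61828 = 1.63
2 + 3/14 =31/14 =2.21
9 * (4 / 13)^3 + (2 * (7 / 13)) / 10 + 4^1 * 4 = 179823 / 10985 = 16.37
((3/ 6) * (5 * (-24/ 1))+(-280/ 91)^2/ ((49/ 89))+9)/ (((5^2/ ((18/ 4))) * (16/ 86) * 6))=-5.45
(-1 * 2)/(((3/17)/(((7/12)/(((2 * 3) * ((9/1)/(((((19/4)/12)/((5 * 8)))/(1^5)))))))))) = -2261/1866240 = -0.00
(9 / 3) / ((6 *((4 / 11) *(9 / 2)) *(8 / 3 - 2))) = 11 / 24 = 0.46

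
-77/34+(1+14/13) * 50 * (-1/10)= -12.65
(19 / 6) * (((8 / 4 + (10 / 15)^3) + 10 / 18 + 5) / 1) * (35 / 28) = 5035 / 162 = 31.08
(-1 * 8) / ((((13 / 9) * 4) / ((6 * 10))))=-1080 / 13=-83.08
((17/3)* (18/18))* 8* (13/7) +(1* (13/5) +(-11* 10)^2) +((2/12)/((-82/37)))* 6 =104924381/8610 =12186.34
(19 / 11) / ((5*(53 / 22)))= 38 / 265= 0.14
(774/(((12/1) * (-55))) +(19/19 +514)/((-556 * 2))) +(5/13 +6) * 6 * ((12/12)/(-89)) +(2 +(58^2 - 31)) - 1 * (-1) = 235916217947/70762120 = 3333.93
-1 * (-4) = 4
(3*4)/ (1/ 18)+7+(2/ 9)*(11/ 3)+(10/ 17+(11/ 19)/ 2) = 224.69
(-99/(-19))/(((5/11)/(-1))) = -1089/95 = -11.46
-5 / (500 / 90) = -0.90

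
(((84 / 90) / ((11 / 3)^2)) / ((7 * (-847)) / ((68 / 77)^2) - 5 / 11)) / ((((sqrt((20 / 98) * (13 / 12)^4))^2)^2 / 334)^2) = -163.16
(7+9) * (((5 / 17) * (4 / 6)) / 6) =80 / 153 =0.52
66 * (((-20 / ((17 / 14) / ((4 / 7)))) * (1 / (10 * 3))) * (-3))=1056 / 17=62.12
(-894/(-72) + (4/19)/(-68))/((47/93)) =1491565/60724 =24.56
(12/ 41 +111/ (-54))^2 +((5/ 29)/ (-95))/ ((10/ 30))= 930989219/ 300098844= 3.10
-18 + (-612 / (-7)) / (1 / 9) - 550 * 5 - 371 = -2352.14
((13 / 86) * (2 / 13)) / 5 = 1 / 215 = 0.00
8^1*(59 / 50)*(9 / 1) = 2124 / 25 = 84.96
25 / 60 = 5 / 12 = 0.42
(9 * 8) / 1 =72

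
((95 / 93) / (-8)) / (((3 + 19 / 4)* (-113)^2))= -95 / 73626054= -0.00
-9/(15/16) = -48/5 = -9.60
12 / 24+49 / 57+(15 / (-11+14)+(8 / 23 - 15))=-21743 / 2622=-8.29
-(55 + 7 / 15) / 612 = -208 / 2295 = -0.09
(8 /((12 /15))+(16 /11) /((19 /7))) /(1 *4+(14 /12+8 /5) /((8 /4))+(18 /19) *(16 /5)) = 132120 /105523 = 1.25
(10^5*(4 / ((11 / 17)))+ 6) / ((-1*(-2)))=3400033 / 11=309093.91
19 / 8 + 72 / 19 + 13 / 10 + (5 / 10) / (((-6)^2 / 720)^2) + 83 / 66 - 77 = 3303589 / 25080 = 131.72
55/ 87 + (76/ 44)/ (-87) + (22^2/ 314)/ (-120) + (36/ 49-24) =-3337406591/ 147244020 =-22.67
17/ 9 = 1.89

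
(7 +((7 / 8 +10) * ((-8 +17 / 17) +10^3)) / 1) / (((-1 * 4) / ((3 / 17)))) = -259341 / 544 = -476.73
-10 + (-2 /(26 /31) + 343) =4298 /13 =330.62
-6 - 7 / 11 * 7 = -115 / 11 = -10.45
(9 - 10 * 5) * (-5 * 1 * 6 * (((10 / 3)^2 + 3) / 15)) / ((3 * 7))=10414 / 189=55.10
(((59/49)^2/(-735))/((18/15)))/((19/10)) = -17405/20117979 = -0.00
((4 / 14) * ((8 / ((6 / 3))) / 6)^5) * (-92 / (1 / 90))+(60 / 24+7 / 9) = -308.26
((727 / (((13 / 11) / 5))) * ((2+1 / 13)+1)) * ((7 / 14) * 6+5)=12795200 / 169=75711.24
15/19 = 0.79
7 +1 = 8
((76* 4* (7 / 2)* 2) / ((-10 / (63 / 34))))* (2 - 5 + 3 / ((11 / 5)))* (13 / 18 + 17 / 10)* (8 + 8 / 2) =87677856 / 4675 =18754.62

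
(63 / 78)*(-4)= -42 / 13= -3.23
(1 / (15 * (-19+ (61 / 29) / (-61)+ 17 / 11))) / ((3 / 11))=-3509 / 251055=-0.01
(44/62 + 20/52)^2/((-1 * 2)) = -194481/324818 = -0.60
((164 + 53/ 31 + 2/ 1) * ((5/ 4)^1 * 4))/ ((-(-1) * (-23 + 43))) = 41.93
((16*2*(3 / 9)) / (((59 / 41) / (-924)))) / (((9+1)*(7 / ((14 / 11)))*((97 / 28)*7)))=-146944 / 28615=-5.14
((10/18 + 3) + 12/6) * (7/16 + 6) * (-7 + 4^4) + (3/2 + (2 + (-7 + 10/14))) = 8902.42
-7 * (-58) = 406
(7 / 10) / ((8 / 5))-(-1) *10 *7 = 1127 / 16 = 70.44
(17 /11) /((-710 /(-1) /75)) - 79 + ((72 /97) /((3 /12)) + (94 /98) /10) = -1406359048 /18560465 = -75.77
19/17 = 1.12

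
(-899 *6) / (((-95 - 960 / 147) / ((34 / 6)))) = 301.05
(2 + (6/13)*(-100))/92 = -287/598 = -0.48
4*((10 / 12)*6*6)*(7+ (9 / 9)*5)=1440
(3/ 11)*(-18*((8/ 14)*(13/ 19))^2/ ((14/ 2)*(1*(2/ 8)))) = -584064/ 1362053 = -0.43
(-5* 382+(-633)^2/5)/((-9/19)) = -7431641/45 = -165147.58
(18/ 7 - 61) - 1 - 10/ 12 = -2531/ 42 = -60.26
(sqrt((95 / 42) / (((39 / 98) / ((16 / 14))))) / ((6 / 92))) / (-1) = -92 * sqrt(2470) / 117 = -39.08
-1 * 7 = -7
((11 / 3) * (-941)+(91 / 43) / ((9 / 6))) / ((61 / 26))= -11567686 / 7869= -1470.03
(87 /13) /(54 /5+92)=435 /6682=0.07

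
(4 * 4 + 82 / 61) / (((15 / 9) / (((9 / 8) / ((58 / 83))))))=1185489 / 70760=16.75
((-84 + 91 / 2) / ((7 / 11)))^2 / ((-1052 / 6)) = -43923 / 2104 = -20.88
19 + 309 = 328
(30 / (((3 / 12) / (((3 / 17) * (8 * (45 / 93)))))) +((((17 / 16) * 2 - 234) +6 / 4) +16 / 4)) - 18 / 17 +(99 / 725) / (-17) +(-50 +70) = -383506777 / 3056600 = -125.47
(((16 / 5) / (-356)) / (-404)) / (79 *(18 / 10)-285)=-1 / 6418146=-0.00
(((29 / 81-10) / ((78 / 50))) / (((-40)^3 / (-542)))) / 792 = -19241 / 291133440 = -0.00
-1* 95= -95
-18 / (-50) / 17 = 9 / 425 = 0.02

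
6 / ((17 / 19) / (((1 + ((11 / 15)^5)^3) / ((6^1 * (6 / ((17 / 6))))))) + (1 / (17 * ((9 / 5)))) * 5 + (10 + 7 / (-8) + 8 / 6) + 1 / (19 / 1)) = 30842419194375588013968 / 112756601980794524139659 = 0.27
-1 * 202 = -202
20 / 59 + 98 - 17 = 4799 / 59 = 81.34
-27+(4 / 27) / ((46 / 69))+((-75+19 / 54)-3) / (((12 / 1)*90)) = -1565873 / 58320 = -26.85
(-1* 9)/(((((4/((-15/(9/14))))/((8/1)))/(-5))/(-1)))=2100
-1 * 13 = -13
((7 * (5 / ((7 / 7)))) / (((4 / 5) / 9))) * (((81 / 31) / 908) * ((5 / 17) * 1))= 637875 / 1914064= 0.33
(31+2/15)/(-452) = -467/6780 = -0.07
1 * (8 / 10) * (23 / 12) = 23 / 15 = 1.53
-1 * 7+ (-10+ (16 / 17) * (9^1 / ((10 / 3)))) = -1229 / 85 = -14.46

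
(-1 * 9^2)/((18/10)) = -45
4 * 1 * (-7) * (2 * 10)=-560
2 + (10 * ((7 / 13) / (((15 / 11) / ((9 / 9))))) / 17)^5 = 256297538132110 / 128105460519543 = 2.00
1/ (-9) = -1/ 9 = -0.11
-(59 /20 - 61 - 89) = 2941 /20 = 147.05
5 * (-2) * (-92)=920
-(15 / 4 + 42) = -183 / 4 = -45.75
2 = 2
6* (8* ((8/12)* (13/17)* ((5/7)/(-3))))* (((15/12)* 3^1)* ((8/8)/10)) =-2.18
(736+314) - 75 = 975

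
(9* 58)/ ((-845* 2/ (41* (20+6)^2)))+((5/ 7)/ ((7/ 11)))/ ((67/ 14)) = -20074526/ 2345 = -8560.57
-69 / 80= -0.86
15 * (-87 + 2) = -1275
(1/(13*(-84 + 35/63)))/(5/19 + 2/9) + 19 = 15394712/810329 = 19.00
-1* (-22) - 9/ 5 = 101/ 5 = 20.20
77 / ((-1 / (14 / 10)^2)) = -3773 / 25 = -150.92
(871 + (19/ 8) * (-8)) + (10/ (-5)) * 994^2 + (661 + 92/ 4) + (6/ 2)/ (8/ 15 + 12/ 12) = -45414283/ 23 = -1974534.04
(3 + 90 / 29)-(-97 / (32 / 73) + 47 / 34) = 3565413 / 15776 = 226.00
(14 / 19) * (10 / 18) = 0.41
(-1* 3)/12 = -1/4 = -0.25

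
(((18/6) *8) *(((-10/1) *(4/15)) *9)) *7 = -4032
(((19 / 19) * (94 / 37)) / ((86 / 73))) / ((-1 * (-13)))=3431 / 20683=0.17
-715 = -715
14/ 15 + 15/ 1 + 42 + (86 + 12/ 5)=439/ 3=146.33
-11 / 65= -0.17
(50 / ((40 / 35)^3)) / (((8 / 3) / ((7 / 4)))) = 180075 / 8192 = 21.98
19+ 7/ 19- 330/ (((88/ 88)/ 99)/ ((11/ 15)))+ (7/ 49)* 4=-3183762/ 133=-23938.06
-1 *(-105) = 105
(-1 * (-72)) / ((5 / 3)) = 216 / 5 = 43.20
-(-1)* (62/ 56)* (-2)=-2.21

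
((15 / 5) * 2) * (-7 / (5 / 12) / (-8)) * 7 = 88.20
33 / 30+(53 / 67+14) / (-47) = 24729 / 31490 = 0.79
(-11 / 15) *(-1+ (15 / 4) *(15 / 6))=-737 / 120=-6.14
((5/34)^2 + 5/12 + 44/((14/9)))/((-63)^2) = 174326/24087861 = 0.01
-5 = -5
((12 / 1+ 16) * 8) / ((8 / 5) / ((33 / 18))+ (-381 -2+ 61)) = -6160 / 8831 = -0.70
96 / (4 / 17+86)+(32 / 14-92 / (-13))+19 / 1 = 1966129 / 66703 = 29.48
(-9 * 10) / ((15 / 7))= -42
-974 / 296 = -487 / 148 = -3.29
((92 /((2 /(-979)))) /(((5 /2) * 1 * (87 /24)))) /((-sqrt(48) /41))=7385576 * sqrt(3) /435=29407.34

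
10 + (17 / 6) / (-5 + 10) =317 / 30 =10.57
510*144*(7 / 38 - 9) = -12301200 / 19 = -647431.58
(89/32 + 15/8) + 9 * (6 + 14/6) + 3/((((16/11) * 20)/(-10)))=629/8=78.62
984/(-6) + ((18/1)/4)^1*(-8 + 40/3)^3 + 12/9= 520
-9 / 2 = -4.50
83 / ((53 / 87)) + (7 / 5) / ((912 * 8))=263422451 / 1933440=136.25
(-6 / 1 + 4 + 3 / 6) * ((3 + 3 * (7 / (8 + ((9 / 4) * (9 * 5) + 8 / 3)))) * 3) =-38529 / 2686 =-14.34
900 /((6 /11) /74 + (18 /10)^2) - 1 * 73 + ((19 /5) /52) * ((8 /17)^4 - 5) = 24370100347743 /119587038220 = 203.79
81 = 81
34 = 34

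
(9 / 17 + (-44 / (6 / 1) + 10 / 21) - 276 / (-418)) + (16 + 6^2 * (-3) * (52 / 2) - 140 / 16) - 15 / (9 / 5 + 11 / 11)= -279726583 / 99484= -2811.77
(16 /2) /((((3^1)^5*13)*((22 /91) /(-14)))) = -392 /2673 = -0.15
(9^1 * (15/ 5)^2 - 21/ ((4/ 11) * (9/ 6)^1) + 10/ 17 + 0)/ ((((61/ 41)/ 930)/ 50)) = 1396511250/ 1037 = 1346683.94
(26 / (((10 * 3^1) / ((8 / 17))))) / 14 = 52 / 1785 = 0.03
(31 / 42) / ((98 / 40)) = 310 / 1029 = 0.30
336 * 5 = 1680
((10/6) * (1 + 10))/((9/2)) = 110/27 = 4.07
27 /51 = 9 /17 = 0.53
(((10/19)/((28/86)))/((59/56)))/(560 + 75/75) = 1720/628881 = 0.00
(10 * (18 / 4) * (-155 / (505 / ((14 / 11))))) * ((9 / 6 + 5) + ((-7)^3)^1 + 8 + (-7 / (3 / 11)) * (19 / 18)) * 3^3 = 168773.65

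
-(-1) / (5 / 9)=9 / 5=1.80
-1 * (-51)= 51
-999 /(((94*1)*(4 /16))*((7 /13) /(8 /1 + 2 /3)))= -225108 /329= -684.22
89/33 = 2.70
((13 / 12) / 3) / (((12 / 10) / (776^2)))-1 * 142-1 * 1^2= 4888819 / 27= 181067.37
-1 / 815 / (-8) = 1 / 6520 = 0.00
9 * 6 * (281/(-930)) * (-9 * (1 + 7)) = 182088/155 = 1174.76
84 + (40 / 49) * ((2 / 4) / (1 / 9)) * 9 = 5736 / 49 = 117.06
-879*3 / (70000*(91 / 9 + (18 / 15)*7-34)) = 23733 / 9758000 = 0.00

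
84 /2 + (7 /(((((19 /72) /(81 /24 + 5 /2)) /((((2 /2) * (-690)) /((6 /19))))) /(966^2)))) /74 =-158876806116 /37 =-4293967732.86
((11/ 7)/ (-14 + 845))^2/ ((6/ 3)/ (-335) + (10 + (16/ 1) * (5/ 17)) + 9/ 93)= 21361945/ 88393029602409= 0.00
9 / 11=0.82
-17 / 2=-8.50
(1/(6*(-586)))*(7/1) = -7/3516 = -0.00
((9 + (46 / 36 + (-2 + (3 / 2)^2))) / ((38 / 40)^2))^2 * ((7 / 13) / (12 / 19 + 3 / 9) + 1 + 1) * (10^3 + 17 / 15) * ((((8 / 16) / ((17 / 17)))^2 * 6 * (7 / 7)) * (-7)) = -5523359890458200 / 1509508143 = -3659046.10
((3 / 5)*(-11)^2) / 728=363 / 3640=0.10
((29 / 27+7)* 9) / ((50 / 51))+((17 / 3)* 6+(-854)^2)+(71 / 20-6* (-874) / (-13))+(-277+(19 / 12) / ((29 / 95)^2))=597568487677 / 819975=728764.28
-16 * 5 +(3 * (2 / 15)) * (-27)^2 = 1058 / 5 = 211.60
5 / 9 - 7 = -58 / 9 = -6.44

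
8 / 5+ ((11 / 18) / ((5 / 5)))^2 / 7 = 18749 / 11340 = 1.65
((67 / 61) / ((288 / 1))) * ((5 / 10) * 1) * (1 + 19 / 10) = 1943 / 351360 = 0.01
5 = 5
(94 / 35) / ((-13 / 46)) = -4324 / 455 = -9.50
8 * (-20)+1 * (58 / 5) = -742 / 5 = -148.40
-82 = -82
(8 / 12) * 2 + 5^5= 9379 / 3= 3126.33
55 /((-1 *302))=-55 /302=-0.18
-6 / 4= -3 / 2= -1.50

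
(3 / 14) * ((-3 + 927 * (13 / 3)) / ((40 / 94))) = 282987 / 140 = 2021.34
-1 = -1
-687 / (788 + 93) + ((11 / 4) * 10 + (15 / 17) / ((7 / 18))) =6078379 / 209678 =28.99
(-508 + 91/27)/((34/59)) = -803875/918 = -875.68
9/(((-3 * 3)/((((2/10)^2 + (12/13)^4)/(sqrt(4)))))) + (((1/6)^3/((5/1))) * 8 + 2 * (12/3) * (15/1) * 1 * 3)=13866163663/38557350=359.62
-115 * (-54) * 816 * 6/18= 1689120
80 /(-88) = -10 /11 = -0.91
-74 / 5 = -14.80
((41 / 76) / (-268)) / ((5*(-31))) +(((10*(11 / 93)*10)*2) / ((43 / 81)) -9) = 4827523283 / 135752720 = 35.56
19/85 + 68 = 5799/85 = 68.22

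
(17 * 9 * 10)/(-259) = -1530/259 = -5.91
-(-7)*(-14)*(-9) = 882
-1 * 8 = -8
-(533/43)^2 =-153.64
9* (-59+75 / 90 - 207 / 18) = -627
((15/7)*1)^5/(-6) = -253125/33614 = -7.53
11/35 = 0.31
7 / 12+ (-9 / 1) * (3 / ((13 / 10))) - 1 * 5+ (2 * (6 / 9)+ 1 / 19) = -70543 / 2964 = -23.80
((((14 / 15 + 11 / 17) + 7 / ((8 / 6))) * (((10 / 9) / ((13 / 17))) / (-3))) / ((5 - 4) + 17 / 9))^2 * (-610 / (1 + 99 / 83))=-1228767038035 / 3368370096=-364.80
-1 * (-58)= 58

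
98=98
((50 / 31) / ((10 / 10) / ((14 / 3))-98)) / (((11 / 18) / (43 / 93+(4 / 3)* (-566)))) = 294592200 / 14471699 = 20.36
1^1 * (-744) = -744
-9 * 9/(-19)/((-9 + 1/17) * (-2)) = 1377/5776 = 0.24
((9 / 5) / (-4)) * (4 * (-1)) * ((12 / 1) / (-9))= -12 / 5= -2.40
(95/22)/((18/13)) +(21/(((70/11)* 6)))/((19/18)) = 3.64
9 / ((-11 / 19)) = -15.55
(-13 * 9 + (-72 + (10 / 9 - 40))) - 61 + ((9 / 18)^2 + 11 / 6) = -10325 / 36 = -286.81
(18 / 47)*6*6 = 13.79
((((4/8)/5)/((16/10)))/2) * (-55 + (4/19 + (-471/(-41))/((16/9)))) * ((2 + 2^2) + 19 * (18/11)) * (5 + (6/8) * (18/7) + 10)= -7280664885/7677824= -948.27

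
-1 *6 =-6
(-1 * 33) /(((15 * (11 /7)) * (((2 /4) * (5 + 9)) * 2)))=-1 /10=-0.10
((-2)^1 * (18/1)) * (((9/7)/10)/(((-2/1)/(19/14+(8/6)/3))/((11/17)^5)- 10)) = 2961244737/12659320345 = 0.23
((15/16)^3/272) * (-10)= -16875/557056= -0.03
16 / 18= 8 / 9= 0.89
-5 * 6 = -30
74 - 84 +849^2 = 720791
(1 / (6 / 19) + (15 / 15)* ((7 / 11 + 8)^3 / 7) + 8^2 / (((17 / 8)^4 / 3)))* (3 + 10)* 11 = 6349215130661 / 424453722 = 14958.56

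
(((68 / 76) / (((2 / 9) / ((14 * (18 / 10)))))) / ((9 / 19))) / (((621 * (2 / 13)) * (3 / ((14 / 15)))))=10829 / 15525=0.70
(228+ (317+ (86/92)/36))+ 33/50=22591399/41400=545.69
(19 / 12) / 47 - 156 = -87965 / 564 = -155.97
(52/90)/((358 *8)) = 13/64440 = 0.00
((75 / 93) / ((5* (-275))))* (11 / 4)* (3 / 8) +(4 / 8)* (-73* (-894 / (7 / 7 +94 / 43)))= 10241.85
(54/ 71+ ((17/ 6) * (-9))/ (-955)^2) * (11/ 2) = 4.18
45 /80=0.56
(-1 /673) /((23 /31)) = -31 /15479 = -0.00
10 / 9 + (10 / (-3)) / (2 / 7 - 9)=820 / 549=1.49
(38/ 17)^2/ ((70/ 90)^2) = 116964/ 14161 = 8.26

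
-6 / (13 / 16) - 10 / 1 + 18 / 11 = -2252 / 143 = -15.75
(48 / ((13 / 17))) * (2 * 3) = 4896 / 13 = 376.62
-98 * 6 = -588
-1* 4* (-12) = 48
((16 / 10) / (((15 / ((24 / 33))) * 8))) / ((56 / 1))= 1 / 5775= 0.00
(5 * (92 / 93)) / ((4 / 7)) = 805 / 93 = 8.66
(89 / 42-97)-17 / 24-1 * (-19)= -4289 / 56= -76.59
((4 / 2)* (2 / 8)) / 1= 1 / 2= 0.50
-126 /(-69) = 42 /23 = 1.83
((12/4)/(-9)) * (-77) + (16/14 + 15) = 878/21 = 41.81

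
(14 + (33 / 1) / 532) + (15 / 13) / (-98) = 680201 / 48412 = 14.05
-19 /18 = -1.06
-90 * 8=-720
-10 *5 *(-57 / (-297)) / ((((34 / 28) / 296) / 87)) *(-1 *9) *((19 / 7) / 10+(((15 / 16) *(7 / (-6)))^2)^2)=1123983525255 / 360448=3118295.91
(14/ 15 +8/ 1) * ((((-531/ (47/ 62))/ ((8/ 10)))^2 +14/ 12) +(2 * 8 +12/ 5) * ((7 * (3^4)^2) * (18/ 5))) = 169116586647707/ 4970250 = 34025770.66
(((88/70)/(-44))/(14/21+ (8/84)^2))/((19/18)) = -567/14155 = -0.04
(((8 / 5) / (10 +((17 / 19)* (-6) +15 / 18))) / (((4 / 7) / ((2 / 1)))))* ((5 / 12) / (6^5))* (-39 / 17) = -247 / 1960848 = -0.00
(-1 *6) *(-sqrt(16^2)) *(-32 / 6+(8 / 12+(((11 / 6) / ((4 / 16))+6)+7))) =1504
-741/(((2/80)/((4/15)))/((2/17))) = -15808/17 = -929.88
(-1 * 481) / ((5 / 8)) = -3848 / 5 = -769.60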